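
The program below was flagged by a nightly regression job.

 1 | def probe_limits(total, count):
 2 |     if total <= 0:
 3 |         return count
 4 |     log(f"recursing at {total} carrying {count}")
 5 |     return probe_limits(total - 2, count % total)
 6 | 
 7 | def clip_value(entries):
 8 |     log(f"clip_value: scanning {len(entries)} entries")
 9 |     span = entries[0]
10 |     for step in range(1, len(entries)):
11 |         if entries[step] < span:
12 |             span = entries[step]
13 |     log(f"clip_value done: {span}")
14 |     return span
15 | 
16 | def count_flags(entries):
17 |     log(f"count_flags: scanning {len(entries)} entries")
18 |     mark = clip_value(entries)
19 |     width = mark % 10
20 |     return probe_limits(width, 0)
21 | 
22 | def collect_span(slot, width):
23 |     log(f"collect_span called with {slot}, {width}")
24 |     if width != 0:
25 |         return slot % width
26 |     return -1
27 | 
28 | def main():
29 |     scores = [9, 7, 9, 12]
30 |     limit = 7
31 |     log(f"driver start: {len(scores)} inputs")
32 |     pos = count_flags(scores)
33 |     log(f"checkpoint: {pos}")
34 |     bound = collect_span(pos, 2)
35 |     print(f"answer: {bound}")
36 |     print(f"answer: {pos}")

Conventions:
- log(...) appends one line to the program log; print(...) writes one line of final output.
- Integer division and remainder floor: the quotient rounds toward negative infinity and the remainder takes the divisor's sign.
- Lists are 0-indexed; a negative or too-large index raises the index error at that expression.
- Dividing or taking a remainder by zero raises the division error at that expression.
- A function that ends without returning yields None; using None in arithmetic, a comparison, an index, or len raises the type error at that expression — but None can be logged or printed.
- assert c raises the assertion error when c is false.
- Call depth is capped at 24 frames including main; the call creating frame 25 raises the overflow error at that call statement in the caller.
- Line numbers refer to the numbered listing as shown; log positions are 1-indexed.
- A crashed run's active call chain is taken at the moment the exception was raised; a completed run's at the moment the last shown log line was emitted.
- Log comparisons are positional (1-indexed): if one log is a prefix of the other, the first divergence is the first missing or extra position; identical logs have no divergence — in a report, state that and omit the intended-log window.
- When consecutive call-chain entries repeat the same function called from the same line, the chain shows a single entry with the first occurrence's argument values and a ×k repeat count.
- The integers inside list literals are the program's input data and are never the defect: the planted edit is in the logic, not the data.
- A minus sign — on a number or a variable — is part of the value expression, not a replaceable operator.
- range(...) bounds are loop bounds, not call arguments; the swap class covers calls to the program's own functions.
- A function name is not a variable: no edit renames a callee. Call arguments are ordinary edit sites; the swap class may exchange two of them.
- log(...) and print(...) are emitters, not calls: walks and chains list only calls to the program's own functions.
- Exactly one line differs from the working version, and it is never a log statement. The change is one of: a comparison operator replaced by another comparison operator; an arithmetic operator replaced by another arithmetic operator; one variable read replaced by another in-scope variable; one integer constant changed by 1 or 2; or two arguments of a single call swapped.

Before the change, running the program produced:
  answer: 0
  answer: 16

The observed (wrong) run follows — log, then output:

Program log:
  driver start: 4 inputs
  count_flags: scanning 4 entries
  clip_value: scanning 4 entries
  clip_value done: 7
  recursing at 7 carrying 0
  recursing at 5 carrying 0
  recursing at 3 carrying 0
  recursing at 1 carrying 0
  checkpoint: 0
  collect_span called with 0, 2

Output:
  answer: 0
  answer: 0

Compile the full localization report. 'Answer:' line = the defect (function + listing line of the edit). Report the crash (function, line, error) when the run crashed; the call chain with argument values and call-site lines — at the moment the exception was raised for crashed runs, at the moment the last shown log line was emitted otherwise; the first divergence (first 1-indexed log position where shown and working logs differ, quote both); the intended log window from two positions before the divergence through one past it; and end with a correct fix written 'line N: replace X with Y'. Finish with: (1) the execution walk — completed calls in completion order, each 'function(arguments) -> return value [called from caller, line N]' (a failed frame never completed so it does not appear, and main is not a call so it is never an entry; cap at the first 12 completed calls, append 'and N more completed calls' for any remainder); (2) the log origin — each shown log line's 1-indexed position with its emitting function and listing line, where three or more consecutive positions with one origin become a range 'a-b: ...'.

Answer: the defect is in probe_limits at line 5.
Core observation: The earliest visible damage is log position 6 — 'recursing at 5 carrying 0' rather than the intended 'recursing at 5 carrying 7'.
Call chain: main -> collect_span(0, 2) (called at line 34).
First divergence: position 6; shown 'recursing at 5 carrying 0' vs intended 'recursing at 5 carrying 7'.
Intended log window:
  4: clip_value done: 7
  5: recursing at 7 carrying 0
  6: recursing at 5 carrying 7
  7: recursing at 3 carrying 12
Execution walk:
  clip_value([9, 7, 9, 12]) -> 7  [called from count_flags, line 18]
  probe_limits(-1, 0) -> 0  [called from probe_limits, line 5]
  probe_limits(1, 0) -> 0  [called from probe_limits, line 5]
  probe_limits(3, 0) -> 0  [called from probe_limits, line 5]
  probe_limits(5, 0) -> 0  [called from probe_limits, line 5]
  probe_limits(7, 0) -> 0  [called from count_flags, line 20]
  count_flags([9, 7, 9, 12]) -> 0  [called from main, line 32]
  collect_span(0, 2) -> 0  [called from main, line 34]
Log origins:
  1: logged in main at line 31
  2: logged in count_flags at line 17
  3: logged in clip_value at line 8
  4: logged in clip_value at line 13
  5-8: logged in probe_limits at line 4
  9: logged in main at line 33
  10: logged in collect_span at line 23
A correct fix: line 5: replace `%` with `+`.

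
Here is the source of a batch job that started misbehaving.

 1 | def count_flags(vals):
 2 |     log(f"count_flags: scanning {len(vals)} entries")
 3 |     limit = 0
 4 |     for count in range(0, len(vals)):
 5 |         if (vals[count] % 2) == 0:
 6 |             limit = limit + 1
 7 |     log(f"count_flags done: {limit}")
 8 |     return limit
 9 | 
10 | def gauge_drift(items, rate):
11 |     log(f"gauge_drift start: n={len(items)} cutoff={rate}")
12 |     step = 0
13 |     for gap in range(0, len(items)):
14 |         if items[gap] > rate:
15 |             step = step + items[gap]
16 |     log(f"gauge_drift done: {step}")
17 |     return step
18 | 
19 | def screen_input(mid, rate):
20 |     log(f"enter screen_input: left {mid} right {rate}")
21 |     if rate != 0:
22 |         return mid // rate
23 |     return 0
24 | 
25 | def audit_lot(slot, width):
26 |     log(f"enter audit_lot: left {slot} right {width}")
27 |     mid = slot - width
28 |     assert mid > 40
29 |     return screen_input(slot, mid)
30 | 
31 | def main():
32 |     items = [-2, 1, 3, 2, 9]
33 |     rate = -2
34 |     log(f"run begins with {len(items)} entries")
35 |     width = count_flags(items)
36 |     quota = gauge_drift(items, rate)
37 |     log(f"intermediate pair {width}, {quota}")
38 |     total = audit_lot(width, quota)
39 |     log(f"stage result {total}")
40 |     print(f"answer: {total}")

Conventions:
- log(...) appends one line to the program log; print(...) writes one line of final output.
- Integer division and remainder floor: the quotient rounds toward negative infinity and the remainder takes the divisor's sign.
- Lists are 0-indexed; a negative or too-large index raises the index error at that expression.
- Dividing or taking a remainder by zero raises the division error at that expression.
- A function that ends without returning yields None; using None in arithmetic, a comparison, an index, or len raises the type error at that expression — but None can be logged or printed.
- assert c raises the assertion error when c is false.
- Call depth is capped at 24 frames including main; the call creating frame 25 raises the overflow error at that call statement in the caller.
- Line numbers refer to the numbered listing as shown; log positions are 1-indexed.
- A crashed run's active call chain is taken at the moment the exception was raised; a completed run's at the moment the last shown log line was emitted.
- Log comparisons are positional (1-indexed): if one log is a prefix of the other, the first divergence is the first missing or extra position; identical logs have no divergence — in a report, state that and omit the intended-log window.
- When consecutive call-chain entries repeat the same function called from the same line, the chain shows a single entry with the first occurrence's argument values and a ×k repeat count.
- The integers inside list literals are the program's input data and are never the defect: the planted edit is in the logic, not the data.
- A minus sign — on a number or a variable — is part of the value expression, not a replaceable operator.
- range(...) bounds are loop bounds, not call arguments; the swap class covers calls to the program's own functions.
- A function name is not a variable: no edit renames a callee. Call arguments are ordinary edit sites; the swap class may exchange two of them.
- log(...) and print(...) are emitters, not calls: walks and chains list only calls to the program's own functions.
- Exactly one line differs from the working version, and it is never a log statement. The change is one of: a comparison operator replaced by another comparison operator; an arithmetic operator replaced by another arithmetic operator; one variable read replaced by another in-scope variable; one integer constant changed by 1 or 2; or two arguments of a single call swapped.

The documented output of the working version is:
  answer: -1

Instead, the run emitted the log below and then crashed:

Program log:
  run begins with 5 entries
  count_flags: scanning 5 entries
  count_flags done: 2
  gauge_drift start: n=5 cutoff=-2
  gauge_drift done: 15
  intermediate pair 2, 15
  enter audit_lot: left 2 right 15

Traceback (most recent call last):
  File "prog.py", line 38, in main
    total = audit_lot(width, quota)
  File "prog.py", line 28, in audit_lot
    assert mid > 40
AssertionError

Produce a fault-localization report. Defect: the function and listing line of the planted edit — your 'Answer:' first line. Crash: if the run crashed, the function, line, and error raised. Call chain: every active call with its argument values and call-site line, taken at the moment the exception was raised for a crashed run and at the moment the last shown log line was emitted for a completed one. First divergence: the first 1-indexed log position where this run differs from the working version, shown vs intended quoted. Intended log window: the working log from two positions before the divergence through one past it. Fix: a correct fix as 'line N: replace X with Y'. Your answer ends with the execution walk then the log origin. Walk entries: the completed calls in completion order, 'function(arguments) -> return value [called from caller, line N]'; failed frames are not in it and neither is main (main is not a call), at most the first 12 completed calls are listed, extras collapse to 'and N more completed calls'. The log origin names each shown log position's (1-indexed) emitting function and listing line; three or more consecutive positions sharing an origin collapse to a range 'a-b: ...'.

Answer: the defect is in audit_lot at line 28.
Key observation: Only 7 log lines were emitted before the run died; the intended continuation was 'enter screen_input: left 2 right -13'.
Crash: audit_lot, line 28, AssertionError.
Call chain: main -> audit_lot(2, 15) (called at line 38).
First divergence: position 8 — after 7 matching lines the faulty run goes silent; intended next line 'enter screen_input: left 2 right -13'.
Intended log window:
  6: intermediate pair 2, 15
  7: enter audit_lot: left 2 right 15
  8: enter screen_input: left 2 right -13
  9: stage result -1
Execution walk:
  count_flags([-2, 1, 3, 2, 9]) -> 2  [called from main, line 35]
  gauge_drift([-2, 1, 3, 2, 9], -2) -> 15  [called from main, line 36]
Origin of each log line:
  1: from main, line 34
  2: from count_flags, line 2
  3: from count_flags, line 7
  4: from gauge_drift, line 11
  5: from gauge_drift, line 16
  6: from main, line 37
  7: from audit_lot, line 26
A correct fix: line 28: replace `>` with `<=`.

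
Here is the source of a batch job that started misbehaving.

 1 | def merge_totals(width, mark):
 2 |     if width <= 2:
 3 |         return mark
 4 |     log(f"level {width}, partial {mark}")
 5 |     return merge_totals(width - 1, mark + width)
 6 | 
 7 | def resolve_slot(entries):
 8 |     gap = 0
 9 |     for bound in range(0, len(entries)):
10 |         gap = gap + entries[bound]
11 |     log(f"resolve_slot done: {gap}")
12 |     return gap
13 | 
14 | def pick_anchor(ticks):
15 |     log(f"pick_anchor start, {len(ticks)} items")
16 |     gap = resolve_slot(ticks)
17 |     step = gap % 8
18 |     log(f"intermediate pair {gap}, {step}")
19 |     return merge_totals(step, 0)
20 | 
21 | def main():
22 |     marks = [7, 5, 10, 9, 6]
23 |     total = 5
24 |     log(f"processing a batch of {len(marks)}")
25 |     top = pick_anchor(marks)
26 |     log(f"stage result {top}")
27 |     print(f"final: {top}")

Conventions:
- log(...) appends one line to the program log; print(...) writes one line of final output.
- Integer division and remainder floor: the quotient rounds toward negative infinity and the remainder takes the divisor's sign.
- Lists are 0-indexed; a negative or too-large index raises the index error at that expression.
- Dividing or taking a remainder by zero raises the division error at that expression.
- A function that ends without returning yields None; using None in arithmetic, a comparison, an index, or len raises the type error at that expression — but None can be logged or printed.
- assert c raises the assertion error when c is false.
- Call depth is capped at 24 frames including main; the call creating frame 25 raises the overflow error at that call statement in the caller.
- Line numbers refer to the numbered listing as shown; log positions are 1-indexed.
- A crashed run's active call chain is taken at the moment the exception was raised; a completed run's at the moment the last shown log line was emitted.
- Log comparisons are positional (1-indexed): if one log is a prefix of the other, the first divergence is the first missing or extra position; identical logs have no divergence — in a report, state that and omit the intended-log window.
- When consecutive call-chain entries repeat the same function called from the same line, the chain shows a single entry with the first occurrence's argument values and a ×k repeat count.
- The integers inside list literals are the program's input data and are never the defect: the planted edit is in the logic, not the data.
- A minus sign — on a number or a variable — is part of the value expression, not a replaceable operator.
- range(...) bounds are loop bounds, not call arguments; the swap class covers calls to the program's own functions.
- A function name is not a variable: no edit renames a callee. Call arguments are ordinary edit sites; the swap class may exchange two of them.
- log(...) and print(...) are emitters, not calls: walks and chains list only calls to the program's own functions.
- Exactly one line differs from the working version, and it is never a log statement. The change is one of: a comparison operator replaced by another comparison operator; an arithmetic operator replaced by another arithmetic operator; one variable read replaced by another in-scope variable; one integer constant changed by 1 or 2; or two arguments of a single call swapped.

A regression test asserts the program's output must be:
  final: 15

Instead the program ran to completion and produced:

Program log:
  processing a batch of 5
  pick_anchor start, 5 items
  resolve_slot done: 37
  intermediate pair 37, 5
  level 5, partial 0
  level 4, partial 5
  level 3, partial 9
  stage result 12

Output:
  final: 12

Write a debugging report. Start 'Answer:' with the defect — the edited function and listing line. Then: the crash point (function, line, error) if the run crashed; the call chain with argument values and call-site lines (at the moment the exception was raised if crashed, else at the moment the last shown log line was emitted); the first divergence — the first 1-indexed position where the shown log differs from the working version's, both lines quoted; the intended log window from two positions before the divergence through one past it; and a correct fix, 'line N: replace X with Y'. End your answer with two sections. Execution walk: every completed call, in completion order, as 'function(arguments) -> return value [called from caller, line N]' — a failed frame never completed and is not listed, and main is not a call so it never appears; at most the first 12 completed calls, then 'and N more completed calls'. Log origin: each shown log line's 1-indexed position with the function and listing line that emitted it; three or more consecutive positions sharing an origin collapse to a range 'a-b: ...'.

Answer: the defect is in merge_totals at line 2.
Key observation: Everything matches until log position 8, which reads 'stage result 12' in place of 'level 2, partial 12'.
Call chain: main.
First divergence: position 8 — the shown line 'stage result 12' should read 'level 2, partial 12'.
Intended log window:
  6: level 4, partial 5
  7: level 3, partial 9
  8: level 2, partial 12
  9: level 1, partial 14
Execution walk:
  resolve_slot([7, 5, 10, 9, 6]) -> 37  [called from pick_anchor, line 16]
  merge_totals(2, 12) -> 12  [called from merge_totals, line 5]
  merge_totals(3, 9) -> 12  [called from merge_totals, line 5]
  merge_totals(4, 5) -> 12  [called from merge_totals, line 5]
  merge_totals(5, 0) -> 12  [called from pick_anchor, line 19]
  pick_anchor([7, 5, 10, 9, 6]) -> 12  [called from main, line 25]
Log origins:
  1: emitted by main (line 24)
  2: emitted by pick_anchor (line 15)
  3: emitted by resolve_slot (line 11)
  4: emitted by pick_anchor (line 18)
  5-7: emitted by merge_totals (line 4)
  8: emitted by main (line 26)
A correct fix: line 2: replace `2` with `0`.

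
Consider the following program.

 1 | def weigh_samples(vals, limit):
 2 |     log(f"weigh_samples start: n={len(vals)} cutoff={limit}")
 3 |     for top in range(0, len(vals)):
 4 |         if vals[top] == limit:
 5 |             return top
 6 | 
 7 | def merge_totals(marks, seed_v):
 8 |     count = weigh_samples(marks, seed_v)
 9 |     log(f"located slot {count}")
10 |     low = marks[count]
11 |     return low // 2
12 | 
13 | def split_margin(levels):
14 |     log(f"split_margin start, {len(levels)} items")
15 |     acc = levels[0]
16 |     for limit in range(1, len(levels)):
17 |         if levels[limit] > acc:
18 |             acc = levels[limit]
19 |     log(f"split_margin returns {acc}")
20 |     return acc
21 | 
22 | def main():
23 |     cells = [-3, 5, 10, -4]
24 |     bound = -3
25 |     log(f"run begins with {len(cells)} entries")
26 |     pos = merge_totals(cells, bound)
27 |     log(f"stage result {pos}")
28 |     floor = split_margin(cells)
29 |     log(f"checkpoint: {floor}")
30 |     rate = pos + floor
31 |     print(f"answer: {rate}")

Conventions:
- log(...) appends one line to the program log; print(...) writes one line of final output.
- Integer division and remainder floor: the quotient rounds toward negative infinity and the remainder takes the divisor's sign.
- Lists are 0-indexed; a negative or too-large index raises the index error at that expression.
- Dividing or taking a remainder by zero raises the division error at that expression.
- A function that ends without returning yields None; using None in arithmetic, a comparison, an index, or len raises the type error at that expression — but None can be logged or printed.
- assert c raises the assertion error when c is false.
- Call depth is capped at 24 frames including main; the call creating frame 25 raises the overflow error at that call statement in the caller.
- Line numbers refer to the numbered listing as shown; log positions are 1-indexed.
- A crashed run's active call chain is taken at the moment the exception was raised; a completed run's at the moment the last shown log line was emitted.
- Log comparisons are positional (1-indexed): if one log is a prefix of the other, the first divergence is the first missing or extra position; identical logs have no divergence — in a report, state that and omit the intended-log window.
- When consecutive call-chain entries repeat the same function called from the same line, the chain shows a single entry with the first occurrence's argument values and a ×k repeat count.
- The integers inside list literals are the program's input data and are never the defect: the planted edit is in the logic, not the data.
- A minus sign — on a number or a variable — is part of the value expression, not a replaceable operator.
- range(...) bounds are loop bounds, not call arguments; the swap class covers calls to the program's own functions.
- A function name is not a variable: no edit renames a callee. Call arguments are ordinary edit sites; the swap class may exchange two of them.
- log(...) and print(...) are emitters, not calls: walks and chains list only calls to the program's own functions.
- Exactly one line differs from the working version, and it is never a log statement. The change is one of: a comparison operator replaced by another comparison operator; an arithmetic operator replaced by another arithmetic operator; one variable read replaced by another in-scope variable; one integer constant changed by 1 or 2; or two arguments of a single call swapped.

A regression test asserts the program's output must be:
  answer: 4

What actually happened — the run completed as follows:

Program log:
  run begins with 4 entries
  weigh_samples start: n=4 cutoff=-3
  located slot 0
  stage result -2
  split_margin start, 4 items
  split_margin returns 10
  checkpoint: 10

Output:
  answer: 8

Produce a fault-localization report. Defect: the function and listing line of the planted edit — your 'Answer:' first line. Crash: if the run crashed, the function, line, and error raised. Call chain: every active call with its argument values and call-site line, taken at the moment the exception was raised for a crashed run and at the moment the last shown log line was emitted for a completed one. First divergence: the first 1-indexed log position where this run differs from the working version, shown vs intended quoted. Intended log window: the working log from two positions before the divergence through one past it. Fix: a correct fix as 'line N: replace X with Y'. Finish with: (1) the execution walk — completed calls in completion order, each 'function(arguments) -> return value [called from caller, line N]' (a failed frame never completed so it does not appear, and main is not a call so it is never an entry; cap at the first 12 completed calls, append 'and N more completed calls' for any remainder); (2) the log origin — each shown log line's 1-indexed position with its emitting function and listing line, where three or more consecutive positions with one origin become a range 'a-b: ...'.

Answer: the defect is in merge_totals at line 11.
Core observation: Position 4 is the first bad log line: 'stage result -2' should read 'stage result -6'.
Call chain: main.
First divergence: at position 4 the run shows 'stage result -2' where the working version logs 'stage result -6'.
Intended log window:
  2: weigh_samples start: n=4 cutoff=-3
  3: located slot 0
  4: stage result -6
  5: split_margin start, 4 items
Execution walk:
  weigh_samples([-3, 5, 10, -4], -3) -> 0  [called from merge_totals, line 8]
  merge_totals([-3, 5, 10, -4], -3) -> -2  [called from main, line 26]
  split_margin([-3, 5, 10, -4]) -> 10  [called from main, line 28]
Log origin:
  1: from main, line 25
  2: from weigh_samples, line 2
  3: from merge_totals, line 9
  4: from main, line 27
  5: from split_margin, line 14
  6: from split_margin, line 19
  7: from main, line 29
A correct fix: line 11: replace `//` with `*`.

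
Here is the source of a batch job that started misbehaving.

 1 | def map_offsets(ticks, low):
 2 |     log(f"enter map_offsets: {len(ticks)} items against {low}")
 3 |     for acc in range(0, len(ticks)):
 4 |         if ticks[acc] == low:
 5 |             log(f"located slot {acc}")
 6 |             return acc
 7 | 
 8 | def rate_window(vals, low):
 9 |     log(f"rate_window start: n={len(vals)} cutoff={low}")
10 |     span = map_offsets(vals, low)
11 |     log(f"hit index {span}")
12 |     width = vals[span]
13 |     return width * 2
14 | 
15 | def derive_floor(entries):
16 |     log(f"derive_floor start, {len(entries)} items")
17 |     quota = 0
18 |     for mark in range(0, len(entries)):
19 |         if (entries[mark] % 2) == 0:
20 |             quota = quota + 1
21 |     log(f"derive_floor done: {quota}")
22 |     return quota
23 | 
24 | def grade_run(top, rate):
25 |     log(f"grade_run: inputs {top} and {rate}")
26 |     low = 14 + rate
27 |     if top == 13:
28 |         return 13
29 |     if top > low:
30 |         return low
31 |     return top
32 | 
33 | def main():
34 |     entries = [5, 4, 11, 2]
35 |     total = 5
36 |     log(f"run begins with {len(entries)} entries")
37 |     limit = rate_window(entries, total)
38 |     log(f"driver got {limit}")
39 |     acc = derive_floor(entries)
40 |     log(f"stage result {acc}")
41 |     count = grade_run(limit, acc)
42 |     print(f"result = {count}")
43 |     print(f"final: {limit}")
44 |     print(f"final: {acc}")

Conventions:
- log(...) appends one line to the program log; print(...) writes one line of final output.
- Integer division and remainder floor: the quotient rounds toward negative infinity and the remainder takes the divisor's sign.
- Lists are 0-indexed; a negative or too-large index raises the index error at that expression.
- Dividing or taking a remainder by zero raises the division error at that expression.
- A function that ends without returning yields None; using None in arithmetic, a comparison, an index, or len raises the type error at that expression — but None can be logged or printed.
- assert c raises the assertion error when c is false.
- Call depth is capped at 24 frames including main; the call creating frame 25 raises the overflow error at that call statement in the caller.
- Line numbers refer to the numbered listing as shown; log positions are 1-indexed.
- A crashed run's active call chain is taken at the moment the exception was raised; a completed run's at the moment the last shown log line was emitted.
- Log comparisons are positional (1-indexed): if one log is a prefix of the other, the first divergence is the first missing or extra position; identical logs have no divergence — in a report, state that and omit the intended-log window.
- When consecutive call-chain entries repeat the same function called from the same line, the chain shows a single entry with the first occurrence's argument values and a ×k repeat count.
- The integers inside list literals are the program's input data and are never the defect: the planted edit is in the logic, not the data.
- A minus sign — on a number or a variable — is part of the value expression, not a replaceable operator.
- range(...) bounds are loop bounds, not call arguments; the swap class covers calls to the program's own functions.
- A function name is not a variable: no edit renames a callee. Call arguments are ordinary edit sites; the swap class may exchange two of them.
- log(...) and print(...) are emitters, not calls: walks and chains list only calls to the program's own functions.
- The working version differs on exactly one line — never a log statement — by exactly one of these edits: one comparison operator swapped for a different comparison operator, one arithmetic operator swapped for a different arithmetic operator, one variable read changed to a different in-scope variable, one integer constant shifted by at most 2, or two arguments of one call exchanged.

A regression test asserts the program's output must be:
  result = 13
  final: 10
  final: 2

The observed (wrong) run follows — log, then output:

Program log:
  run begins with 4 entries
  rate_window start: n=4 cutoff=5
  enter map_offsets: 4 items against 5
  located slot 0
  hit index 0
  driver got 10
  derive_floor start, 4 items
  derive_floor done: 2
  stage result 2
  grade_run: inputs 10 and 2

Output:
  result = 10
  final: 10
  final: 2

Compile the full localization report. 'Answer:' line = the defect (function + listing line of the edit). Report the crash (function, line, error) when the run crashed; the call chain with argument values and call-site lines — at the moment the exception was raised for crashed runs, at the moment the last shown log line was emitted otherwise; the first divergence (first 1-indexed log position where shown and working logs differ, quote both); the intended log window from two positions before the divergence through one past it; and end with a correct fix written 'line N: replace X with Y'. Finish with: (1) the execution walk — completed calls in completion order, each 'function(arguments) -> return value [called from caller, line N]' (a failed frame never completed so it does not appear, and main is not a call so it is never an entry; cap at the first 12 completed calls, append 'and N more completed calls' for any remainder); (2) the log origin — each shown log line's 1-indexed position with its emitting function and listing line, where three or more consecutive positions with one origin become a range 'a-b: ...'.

Answer: the defect is in grade_run at line 27.
Key observation: Nothing in the log betrays the bug — only the output does.
Call chain: main -> grade_run(10, 2) (called at line 41).
First divergence: none — the logs agree in full.
Execution walk:
  map_offsets([5, 4, 11, 2], 5) -> 0  [called from rate_window, line 10]
  rate_window([5, 4, 11, 2], 5) -> 10  [called from main, line 37]
  derive_floor([5, 4, 11, 2]) -> 2  [called from main, line 39]
  grade_run(10, 2) -> 10  [called from main, line 41]
Origin of each log line:
  1: from main, line 36
  2: from rate_window, line 9
  3: from map_offsets, line 2
  4: from map_offsets, line 5
  5: from rate_window, line 11
  6: from main, line 38
  7: from derive_floor, line 16
  8: from derive_floor, line 21
  9: from main, line 40
  10: from grade_run, line 25
A correct fix: line 27: replace `==` with `<`.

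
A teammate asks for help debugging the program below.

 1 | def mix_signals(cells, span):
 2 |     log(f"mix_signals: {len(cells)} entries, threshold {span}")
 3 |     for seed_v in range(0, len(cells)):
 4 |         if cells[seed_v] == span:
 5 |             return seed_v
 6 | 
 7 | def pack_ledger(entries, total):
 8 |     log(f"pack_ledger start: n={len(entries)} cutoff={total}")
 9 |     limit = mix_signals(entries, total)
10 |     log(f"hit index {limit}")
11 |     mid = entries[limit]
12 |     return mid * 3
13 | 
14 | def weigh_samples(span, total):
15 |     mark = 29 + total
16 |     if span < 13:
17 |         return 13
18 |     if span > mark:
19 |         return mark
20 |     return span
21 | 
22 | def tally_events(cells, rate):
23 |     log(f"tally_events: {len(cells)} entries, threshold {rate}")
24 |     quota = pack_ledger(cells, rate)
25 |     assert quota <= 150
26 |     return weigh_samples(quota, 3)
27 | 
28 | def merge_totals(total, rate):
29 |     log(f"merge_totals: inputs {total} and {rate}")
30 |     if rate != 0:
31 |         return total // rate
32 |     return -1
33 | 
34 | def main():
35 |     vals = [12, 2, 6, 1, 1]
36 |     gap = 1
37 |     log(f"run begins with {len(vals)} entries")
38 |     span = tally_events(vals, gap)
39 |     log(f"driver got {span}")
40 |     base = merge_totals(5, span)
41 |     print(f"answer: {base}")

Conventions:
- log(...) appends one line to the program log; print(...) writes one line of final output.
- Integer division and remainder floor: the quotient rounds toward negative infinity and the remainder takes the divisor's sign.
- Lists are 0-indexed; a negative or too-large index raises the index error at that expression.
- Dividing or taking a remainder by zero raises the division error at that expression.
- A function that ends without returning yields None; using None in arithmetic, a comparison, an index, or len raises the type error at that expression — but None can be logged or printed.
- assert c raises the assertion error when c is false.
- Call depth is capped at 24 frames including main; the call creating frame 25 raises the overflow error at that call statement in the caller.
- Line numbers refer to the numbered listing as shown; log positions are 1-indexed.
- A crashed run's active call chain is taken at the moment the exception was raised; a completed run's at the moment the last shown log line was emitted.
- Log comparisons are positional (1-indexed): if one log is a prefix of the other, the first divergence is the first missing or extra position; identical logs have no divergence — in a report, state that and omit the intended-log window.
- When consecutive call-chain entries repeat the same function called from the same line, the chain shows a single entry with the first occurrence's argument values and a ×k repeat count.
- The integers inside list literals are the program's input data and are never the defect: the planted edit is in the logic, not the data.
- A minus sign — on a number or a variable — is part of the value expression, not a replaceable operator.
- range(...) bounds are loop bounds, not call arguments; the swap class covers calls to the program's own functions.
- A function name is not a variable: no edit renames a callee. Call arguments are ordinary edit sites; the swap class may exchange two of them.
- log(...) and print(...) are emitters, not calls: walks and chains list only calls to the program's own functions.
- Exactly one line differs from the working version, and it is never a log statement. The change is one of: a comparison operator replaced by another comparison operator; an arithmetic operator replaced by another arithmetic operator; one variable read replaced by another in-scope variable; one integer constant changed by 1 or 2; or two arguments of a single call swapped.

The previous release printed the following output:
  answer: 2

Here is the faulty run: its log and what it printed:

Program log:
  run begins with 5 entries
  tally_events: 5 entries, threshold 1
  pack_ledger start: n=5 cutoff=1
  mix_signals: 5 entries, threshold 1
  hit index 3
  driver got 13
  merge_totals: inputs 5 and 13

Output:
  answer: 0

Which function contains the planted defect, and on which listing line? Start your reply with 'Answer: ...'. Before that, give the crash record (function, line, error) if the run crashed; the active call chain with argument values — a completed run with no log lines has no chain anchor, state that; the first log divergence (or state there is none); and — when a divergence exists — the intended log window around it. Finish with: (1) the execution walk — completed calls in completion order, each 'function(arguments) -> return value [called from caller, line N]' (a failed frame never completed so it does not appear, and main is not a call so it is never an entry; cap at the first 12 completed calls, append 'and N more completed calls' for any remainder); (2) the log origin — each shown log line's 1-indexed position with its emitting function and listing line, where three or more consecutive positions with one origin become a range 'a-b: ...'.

Answer: the defect is in main at line 40.
The tell: The log first diverges at position 7: the faulty run prints 'merge_totals: inputs 5 and 13' where the working version prints 'merge_totals: inputs 13 and 5'.
Call chain: main -> merge_totals(5, 13) (called at line 40).
First divergence: position 7; shown 'merge_totals: inputs 5 and 13' vs intended 'merge_totals: inputs 13 and 5'.
Intended log window:
  5: hit index 3
  6: driver got 13
  7: merge_totals: inputs 13 and 5
Execution walk:
  mix_signals([12, 2, 6, 1, 1], 1) -> 3  [called from pack_ledger, line 9]
  pack_ledger([12, 2, 6, 1, 1], 1) -> 3  [called from tally_events, line 24]
  weigh_samples(3, 3) -> 13  [called from tally_events, line 26]
  tally_events([12, 2, 6, 1, 1], 1) -> 13  [called from main, line 38]
  merge_totals(5, 13) -> 0  [called from main, line 40]
Origin of each log line:
  1 — main, line 37
  2 — tally_events, line 23
  3 — pack_ledger, line 8
  4 — mix_signals, line 2
  5 — pack_ledger, line 10
  6 — main, line 39
  7 — merge_totals, line 29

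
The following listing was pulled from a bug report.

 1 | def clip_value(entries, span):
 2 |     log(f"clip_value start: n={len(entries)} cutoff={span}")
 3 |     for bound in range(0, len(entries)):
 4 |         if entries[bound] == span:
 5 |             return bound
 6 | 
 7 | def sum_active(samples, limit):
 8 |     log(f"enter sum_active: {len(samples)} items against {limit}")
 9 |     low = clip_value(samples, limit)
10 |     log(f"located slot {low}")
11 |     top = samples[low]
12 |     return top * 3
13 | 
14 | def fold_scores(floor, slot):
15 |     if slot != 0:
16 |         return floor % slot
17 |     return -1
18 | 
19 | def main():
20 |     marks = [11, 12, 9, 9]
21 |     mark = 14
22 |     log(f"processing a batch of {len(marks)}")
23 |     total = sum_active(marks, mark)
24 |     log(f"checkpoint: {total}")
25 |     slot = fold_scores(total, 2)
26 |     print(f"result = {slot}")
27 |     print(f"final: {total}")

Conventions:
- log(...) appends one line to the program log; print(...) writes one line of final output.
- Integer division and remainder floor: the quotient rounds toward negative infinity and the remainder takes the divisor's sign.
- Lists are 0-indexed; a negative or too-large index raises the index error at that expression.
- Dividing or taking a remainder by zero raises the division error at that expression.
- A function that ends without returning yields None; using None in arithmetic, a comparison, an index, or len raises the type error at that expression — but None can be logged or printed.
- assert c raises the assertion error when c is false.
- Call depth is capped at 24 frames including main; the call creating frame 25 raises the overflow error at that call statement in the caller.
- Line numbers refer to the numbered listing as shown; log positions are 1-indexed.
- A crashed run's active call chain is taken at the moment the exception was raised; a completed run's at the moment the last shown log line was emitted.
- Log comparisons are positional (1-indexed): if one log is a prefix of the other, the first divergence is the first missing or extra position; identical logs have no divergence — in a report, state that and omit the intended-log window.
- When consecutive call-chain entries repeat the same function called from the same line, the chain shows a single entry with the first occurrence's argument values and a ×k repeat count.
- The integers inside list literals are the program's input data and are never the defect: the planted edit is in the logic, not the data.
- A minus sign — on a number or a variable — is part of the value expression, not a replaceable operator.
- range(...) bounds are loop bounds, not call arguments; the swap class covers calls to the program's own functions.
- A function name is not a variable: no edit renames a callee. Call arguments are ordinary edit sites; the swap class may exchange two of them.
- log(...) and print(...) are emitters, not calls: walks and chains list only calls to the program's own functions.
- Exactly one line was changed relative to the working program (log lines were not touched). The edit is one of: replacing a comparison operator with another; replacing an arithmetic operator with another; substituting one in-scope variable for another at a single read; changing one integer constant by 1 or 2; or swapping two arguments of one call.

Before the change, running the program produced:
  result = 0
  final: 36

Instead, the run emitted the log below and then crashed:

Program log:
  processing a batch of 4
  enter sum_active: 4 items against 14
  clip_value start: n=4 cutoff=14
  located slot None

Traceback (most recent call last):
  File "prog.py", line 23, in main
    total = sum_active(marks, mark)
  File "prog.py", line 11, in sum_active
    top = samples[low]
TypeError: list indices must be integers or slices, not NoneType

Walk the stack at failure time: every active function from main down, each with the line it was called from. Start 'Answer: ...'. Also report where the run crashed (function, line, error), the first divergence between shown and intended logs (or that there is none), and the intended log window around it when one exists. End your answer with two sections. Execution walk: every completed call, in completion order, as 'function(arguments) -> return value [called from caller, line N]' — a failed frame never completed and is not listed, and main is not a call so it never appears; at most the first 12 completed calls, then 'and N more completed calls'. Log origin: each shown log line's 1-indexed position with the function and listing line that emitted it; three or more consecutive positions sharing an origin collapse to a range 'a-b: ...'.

Answer: main -> sum_active (called at line 23).
Key observation: The log first diverges at position 2: the faulty run prints 'enter sum_active: 4 items against 14' where the working version prints 'enter sum_active: 4 items against 12'.
Crash: sum_active, line 11, TypeError.
First divergence: position 2 — the shown line 'enter sum_active: 4 items against 14' should read 'enter sum_active: 4 items against 12'.
Intended log window:
  1: processing a batch of 4
  2: enter sum_active: 4 items against 12
  3: clip_value start: n=4 cutoff=12
Execution walk:
  clip_value([11, 12, 9, 9], 14) -> None  [called from sum_active, line 9]
Log origins:
  1 — main, line 22
  2 — sum_active, line 8
  3 — clip_value, line 2
  4 — sum_active, line 10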